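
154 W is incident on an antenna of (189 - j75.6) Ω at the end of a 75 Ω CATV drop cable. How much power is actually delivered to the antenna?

P_delivered ≈ 116 W

|Γ| = |(114 − j75.6)/(264 − j75.6)| = 0.498
|Γ|² = 0.248
P_refl = |Γ|²·P_inc = 38.2 W, P_del = (1 − |Γ|²)·P_inc = 116 W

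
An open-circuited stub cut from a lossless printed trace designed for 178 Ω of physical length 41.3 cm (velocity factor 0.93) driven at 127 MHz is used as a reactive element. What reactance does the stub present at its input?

λ = v/f = 0.93·c / 127 MHz = 2.2 m
βl = 2π·l/λ = 2π × 0.188 = 67.7°
tan(βl) = 2.44
For an open-circuited stub, Z_in = −jZ_0·cot(βl) = −jZ_0/tan(βl)

X_in ≈ -73.1 Ω (capacitive)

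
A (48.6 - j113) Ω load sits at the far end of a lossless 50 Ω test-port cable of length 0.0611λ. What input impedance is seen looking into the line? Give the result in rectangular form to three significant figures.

βl = 2π × 0.0611 = 22°
tan(βl) = tan(22°) = 0.404
Z_in = Z_0·(Z_L + jZ_0·tanβl)/(Z_0 + jZ_L·tanβl)
     = 50·(48.6 − j92.8)/(95.6 + j19.6)

Z_in ≈ 14.8 − j51.6 Ω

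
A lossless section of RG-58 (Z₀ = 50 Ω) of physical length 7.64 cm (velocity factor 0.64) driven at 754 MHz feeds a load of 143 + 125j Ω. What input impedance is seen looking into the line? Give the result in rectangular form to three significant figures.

λ = v/f = 0.64·c / 754 MHz = 0.255 m
βl = 2π·l/λ = 2π × 0.3 = 108°
tan(βl) = tan(108°) = -3.08
Z_in = Z_0·(Z_L + jZ_0·tanβl)/(Z_0 + jZ_L·tanβl)
     = 50·(143 − j28.8)/(434 − j440)

Z_in ≈ 9.78 + j6.59 Ω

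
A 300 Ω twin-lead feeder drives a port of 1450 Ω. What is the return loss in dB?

RL ≈ 3.65 dB

Γ = (1450 − 300)/(1450 + 300) = 0.657
RL = −20·log₁₀|Γ| = −20·log₁₀(0.657)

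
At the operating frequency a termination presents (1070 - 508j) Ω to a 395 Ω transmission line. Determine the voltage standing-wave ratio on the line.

Γ = (Z_L − Z_0)/(Z_L + Z_0) = (675 − j508)/(1465 − j508)
|Γ| = 845/1550 = 0.545
VSWR = (1 + |Γ|)/(1 − |Γ|) = 1.54/0.455

VSWR ≈ 3.39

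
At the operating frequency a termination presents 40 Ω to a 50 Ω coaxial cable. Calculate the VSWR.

Γ = (40 − 50)/(40 + 50) = -0.111
VSWR = (1 + 0.111)/(1 − 0.111)

VSWR ≈ 1.25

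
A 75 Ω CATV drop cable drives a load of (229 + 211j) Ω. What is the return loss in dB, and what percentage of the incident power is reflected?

RL ≈ 3.03 dB; 49.8% of incident power reflected

Γ = (154 + j211)/(304 + j211), |Γ| = 0.706
RL = −20·log₁₀(0.706) = 3.03 dB
P_refl/P_inc = |Γ|² = 0.498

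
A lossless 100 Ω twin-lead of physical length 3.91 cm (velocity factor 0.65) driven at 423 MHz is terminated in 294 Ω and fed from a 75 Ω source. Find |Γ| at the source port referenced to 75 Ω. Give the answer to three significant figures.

|Γ| ≈ 0.555

λ = v/f = 0.65·c / 423 MHz = 0.461 m
βl = 2π·l/λ = 2π × 0.0848 = 30.5°
tan(βl) = 0.59
Z_in = Z_0·(Z_L + jZ_0·tanβl)/(Z_0 + jZ_L·tanβl) = 98.9 − j113 Ω
Γ_s = (Z_in − Z_s)/(Z_in + Z_s) = (23.9 − j113)/(174 − j113), |Γ_s| = 0.555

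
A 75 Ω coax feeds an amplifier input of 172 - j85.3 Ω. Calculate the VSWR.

VSWR ≈ 2.96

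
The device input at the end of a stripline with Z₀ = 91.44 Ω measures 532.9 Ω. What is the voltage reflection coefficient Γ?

Γ = 0.707

Γ = (Z_L − Z_0)/(Z_L + Z_0) = (532.9 − 91.44)/(532.9 + 91.44) = 441.5/624.3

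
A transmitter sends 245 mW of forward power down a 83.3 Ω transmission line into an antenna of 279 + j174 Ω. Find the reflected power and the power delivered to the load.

P_reflected ≈ 104 mW; P_delivered ≈ 141 mW

|Γ| = |(195.7 + j174)/(362.3 + j174)| = 0.652
|Γ|² = 0.425
P_refl = |Γ|²·P_inc = 104 mW, P_del = (1 − |Γ|²)·P_inc = 141 mW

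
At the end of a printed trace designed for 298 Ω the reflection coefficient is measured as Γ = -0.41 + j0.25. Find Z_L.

Z_L ≈ 112 + j72.7 Ω

Z_L = Z_0·(1 + Γ)/(1 − Γ) = 298·(0.59 + j0.25)/(1.41 − j0.25)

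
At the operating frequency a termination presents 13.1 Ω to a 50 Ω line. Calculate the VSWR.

Γ = (13.1 − 50)/(13.1 + 50) = -0.585
VSWR = (1 + 0.585)/(1 − 0.585)

VSWR ≈ 3.82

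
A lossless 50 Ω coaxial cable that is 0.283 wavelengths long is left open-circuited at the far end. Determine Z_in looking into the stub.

Z_in ≈ +j10.5 Ω

βl = 2π × 0.283 = 102°
tan(βl) = -4.75
For an open-circuited stub, Z_in = −jZ_0·cot(βl) = −jZ_0/tan(βl)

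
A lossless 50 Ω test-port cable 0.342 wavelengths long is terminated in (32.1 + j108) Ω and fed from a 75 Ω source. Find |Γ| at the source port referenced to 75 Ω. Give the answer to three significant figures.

βl = 2π × 0.342 = 123°
tan(βl) = -1.53
Z_in = Z_0·(Z_L + jZ_0·tanβl)/(Z_0 + jZ_L·tanβl) = 5.5 + j8.53 Ω
Γ_s = (Z_in − Z_s)/(Z_in + Z_s) = (-69.5 + j8.53)/(80.5 + j8.53), |Γ_s| = 0.865

|Γ| ≈ 0.865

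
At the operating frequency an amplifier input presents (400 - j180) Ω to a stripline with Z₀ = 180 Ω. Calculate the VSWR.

Γ = (Z_L − Z_0)/(Z_L + Z_0) = (220 − j180)/(580 − j180)
|Γ| = 284/607 = 0.468
VSWR = (1 + |Γ|)/(1 − |Γ|) = 1.47/0.532

VSWR ≈ 2.76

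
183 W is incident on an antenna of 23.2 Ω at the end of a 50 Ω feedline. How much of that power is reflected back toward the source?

Γ = (23.2 − 50)/(23.2 + 50) = -0.366
|Γ|² = 0.134
P_refl = |Γ|²·P_inc = 24.5 W, P_del = (1 − |Γ|²)·P_inc = 158 W

P_reflected ≈ 24.5 W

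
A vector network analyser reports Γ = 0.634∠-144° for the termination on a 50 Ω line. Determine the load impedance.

Z_L ≈ 12.3 − j15.3 Ω

Z_L = Z_0·(1 + Γ)/(1 − Γ) = 50·(0.487 − j0.373)/(1.51 + j0.373)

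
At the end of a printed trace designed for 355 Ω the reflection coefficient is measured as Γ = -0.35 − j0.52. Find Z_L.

Z_L = Z_0·(1 + Γ)/(1 − Γ) = 355·(0.65 − j0.52)/(1.35 + j0.52)

Z_L ≈ 103 − j176 Ω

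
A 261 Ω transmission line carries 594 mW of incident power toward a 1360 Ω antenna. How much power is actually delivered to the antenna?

P_delivered ≈ 321 mW

Γ = (1360 − 261)/(1360 + 261) = 0.678
|Γ|² = 0.46
P_refl = |Γ|²·P_inc = 273 mW, P_del = (1 − |Γ|²)·P_inc = 321 mW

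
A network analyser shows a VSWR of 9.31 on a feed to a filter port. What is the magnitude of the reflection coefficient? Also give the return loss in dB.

|Γ| = (S − 1)/(S + 1) = (9.31 − 1)/(9.31 + 1) = 8.31/10.3
RL = −20·log₁₀|Γ| = −20·log₁₀(0.806)

|Γ| ≈ 0.806; return loss ≈ 1.87 dB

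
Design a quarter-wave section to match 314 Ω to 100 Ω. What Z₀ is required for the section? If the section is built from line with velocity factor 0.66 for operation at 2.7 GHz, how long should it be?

Z_qwt ≈ 177 Ω; length ≈ 1.83 cm

Z_qwt = √(Z_0·R_L) = √(100 × 314) = √31400
λ = 0.66·c/f = 0.0733 m, so l = λ/4 = 0.0183 m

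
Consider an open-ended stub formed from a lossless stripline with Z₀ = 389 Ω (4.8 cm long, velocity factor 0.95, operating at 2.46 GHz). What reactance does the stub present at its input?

X_in ≈ 651 Ω (inductive)

λ = v/f = 0.95·c / 2.46 GHz = 0.116 m
βl = 2π·l/λ = 2π × 0.414 = 149°
tan(βl) = -0.597
For an open-ended stub, Z_in = −jZ_0·cot(βl) = −jZ_0/tan(βl)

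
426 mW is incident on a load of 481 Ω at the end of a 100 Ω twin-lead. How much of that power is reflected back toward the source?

Γ = (481 − 100)/(481 + 100) = 0.656
|Γ|² = 0.43
P_refl = |Γ|²·P_inc = 183 mW, P_del = (1 − |Γ|²)·P_inc = 243 mW

P_reflected ≈ 183 mW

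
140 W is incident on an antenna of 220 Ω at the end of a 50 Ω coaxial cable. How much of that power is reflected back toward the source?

Γ = (220 − 50)/(220 + 50) = 0.63
|Γ|² = 0.396
P_refl = |Γ|²·P_inc = 55.5 W, P_del = (1 − |Γ|²)·P_inc = 84.5 W

P_reflected ≈ 55.5 W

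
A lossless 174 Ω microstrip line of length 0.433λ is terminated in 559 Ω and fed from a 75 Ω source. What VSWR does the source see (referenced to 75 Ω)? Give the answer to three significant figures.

VSWR ≈ 6.52

βl = 2π × 0.433 = 156°
tan(βl) = -0.448
Z_in = Z_0·(Z_L + jZ_0·tanβl)/(Z_0 + jZ_L·tanβl) = 219 + j237 Ω
Γ_s = (Z_in − Z_s)/(Z_in + Z_s) = (144 + j237)/(294 + j237), |Γ_s| = 0.734
VSWR = (1 + |Γ_s|)/(1 − |Γ_s|)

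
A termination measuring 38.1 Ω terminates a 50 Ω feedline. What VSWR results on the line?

VSWR ≈ 1.31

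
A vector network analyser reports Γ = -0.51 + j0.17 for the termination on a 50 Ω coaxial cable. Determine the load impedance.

Z_L ≈ 15.4 + j7.36 Ω

Z_L = Z_0·(1 + Γ)/(1 − Γ) = 50·(0.49 + j0.17)/(1.51 − j0.17)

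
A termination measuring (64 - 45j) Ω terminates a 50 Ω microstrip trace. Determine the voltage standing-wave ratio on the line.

Γ = (Z_L − Z_0)/(Z_L + Z_0) = (14 − j45)/(114 − j45)
|Γ| = 47.1/123 = 0.385
VSWR = (1 + |Γ|)/(1 − |Γ|) = 1.38/0.615

VSWR ≈ 2.25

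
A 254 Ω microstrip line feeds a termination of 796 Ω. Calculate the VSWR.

VSWR ≈ 3.13

Γ = (796 − 254)/(796 + 254) = 0.516
VSWR = (1 + 0.516)/(1 − 0.516)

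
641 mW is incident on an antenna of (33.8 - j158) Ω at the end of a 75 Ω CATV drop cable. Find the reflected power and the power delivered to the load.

P_reflected ≈ 464 mW; P_delivered ≈ 177 mW

|Γ| = |(-41.2 − j158)/(108.8 − j158)| = 0.851
|Γ|² = 0.724
P_refl = |Γ|²·P_inc = 464 mW, P_del = (1 − |Γ|²)·P_inc = 177 mW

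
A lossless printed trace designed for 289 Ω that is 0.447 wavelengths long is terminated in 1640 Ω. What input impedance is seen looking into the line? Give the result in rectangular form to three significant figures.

βl = 2π × 0.447 = 161°
tan(βl) = tan(161°) = -0.346
Z_in = Z_0·(Z_L + jZ_0·tanβl)/(Z_0 + jZ_L·tanβl)
     = 289·(1640 − j100)/(289 − j567)

Z_in ≈ 378 + j643 Ω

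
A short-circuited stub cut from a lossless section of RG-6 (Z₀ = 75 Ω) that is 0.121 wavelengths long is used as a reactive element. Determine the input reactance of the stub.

X_in ≈ 71.3 Ω (inductive)

βl = 2π × 0.121 = 43.6°
tan(βl) = 0.951
For a short-circuited stub, Z_in = jZ_0·tan(βl)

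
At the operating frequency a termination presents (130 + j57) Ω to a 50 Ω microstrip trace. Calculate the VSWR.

VSWR ≈ 3.17

Γ = (Z_L − Z_0)/(Z_L + Z_0) = (80 + j57)/(180 + j57)
|Γ| = 98.2/189 = 0.52
VSWR = (1 + |Γ|)/(1 − |Γ|) = 1.52/0.48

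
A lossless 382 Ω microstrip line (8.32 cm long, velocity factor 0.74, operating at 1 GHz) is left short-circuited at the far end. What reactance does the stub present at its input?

X_in ≈ -383 Ω (capacitive)

λ = v/f = 0.74·c / 1 GHz = 0.222 m
βl = 2π·l/λ = 2π × 0.375 = 135°
tan(βl) = -1
For a short-circuited stub, Z_in = jZ_0·tan(βl)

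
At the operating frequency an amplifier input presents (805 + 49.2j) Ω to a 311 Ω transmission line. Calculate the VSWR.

Γ = (Z_L − Z_0)/(Z_L + Z_0) = (494 + j49.2)/(1116 + j49.2)
|Γ| = 496/1120 = 0.444
VSWR = (1 + |Γ|)/(1 − |Γ|) = 1.44/0.556

VSWR ≈ 2.6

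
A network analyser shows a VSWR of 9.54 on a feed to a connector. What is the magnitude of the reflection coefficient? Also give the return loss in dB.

|Γ| = (S − 1)/(S + 1) = (9.54 − 1)/(9.54 + 1) = 8.54/10.5
RL = −20·log₁₀|Γ| = −20·log₁₀(0.81)

|Γ| ≈ 0.81; return loss ≈ 1.83 dB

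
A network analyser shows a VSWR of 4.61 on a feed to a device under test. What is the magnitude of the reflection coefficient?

|Γ| ≈ 0.643

|Γ| = (S − 1)/(S + 1) = (4.61 − 1)/(4.61 + 1) = 3.61/5.61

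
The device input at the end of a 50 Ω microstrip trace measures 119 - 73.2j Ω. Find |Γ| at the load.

Γ = (Z_L − Z_0)/(Z_L + Z_0) = (69 − j73.2)/(169 − j73.2)
|Γ| = 101/184

|Γ| ≈ 0.546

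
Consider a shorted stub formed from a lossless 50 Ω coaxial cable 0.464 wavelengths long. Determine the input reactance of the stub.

X_in ≈ -11.5 Ω (capacitive)

βl = 2π × 0.464 = 167°
tan(βl) = -0.23
For a shorted stub, Z_in = jZ_0·tan(βl)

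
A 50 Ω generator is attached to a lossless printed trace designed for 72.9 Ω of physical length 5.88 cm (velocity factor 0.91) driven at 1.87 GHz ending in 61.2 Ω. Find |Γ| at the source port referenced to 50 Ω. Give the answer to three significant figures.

λ = v/f = 0.91·c / 1.87 GHz = 0.146 m
βl = 2π·l/λ = 2π × 0.403 = 145°
tan(βl) = -0.7
Z_in = Z_0·(Z_L + jZ_0·tanβl)/(Z_0 + jZ_L·tanβl) = 67.8 − j11.2 Ω
Γ_s = (Z_in − Z_s)/(Z_in + Z_s) = (17.8 − j11.2)/(118 − j11.2), |Γ_s| = 0.178

|Γ| ≈ 0.178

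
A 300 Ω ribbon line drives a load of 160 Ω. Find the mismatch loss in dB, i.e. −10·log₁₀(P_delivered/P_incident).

Γ = (160 − 300)/(160 + 300) = -0.304
|Γ|² = 0.0926, so P_del/P_inc = 1 − |Γ|² = 0.907
ML = −10·log₁₀(1 − |Γ|²)

mismatch loss ≈ 0.422 dB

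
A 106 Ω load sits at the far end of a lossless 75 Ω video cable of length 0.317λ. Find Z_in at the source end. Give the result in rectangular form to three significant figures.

Z_in ≈ 57.9 + j15.2 Ω

βl = 2π × 0.317 = 114°
tan(βl) = tan(114°) = -2.23
Z_in = Z_0·(Z_L + jZ_0·tanβl)/(Z_0 + jZ_L·tanβl)
     = 75·(106 − j168)/(75 − j237)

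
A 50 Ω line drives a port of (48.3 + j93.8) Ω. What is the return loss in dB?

Γ = (-1.7 + j93.8)/(98.3 + j93.8), |Γ| = 0.69
RL = −20·log₁₀|Γ| = −20·log₁₀(0.69)

RL ≈ 3.22 dB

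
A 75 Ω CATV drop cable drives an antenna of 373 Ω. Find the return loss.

RL ≈ 3.54 dB

Γ = (373 − 75)/(373 + 75) = 0.665
RL = −20·log₁₀|Γ| = −20·log₁₀(0.665)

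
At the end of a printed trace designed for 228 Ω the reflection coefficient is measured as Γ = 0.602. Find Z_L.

Z_L ≈ 918 Ω

Z_L = Z_0·(1 + Γ)/(1 − Γ) = 228·(1.6)/(0.398)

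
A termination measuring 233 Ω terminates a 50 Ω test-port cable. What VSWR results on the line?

VSWR ≈ 4.66

Γ = (233 − 50)/(233 + 50) = 0.647
VSWR = (1 + 0.647)/(1 − 0.647)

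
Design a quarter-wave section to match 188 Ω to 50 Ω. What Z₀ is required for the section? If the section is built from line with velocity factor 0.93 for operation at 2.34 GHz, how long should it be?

Z_qwt = √(Z_0·R_L) = √(50 × 188) = √9400
λ = 0.93·c/f = 0.119 m, so l = λ/4 = 0.0298 m

Z_qwt ≈ 97 Ω; length ≈ 2.98 cm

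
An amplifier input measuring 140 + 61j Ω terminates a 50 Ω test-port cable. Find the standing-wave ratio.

Γ = (Z_L − Z_0)/(Z_L + Z_0) = (90 + j61)/(190 + j61)
|Γ| = 109/200 = 0.545
VSWR = (1 + |Γ|)/(1 − |Γ|) = 1.54/0.455

VSWR ≈ 3.39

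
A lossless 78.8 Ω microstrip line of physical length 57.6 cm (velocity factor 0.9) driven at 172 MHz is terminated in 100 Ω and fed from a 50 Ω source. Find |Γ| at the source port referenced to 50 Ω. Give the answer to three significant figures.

|Γ| ≈ 0.243

λ = v/f = 0.9·c / 172 MHz = 1.57 m
βl = 2π·l/λ = 2π × 0.367 = 132°
tan(βl) = -1.11
Z_in = Z_0·(Z_L + jZ_0·tanβl)/(Z_0 + jZ_L·tanβl) = 74.8 + j17.9 Ω
Γ_s = (Z_in − Z_s)/(Z_in + Z_s) = (24.8 + j17.9)/(125 + j17.9), |Γ_s| = 0.243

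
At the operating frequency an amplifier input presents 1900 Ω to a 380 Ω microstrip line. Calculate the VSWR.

Γ = (1900 − 380)/(1900 + 380) = 0.667
VSWR = (1 + 0.667)/(1 − 0.667)

VSWR ≈ 5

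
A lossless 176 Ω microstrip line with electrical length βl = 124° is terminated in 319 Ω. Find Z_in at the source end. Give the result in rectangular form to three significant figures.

Z_in ≈ 124 + j72.5 Ω

tan(βl) = tan(124°) = -1.48
Z_in = Z_0·(Z_L + jZ_0·tanβl)/(Z_0 + jZ_L·tanβl)
     = 176·(319 − j261)/(176 − j473)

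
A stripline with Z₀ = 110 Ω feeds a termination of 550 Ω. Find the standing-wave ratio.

VSWR ≈ 5

For a purely resistive load, VSWR = R_L/Z_0 or Z_0/R_L (whichever > 1) = 550/110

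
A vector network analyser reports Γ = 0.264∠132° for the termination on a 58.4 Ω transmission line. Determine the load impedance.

Z_L = Z_0·(1 + Γ)/(1 − Γ) = 58.4·(0.823 + j0.196)/(1.18 − j0.196)

Z_L ≈ 38.2 + j16.1 Ω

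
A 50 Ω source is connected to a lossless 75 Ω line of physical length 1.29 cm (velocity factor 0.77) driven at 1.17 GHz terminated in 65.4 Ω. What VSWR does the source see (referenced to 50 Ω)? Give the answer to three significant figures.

λ = v/f = 0.77·c / 1.17 GHz = 0.197 m
βl = 2π·l/λ = 2π × 0.0653 = 23.5°
tan(βl) = 0.435
Z_in = Z_0·(Z_L + jZ_0·tanβl)/(Z_0 + jZ_L·tanβl) = 68 + j6.84 Ω
Γ_s = (Z_in − Z_s)/(Z_in + Z_s) = (18 + j6.84)/(118 + j6.84), |Γ_s| = 0.163
VSWR = (1 + |Γ_s|)/(1 − |Γ_s|)

VSWR ≈ 1.39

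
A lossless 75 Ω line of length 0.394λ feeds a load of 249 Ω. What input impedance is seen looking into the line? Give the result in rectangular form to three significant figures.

Z_in ≈ 51.6 + j75.7 Ω

βl = 2π × 0.394 = 142°
tan(βl) = tan(142°) = -0.786
Z_in = Z_0·(Z_L + jZ_0·tanβl)/(Z_0 + jZ_L·tanβl)
     = 75·(249 − j58.9)/(75 − j196)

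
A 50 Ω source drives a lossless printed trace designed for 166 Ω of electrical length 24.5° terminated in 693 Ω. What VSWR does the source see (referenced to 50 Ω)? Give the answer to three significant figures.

tan(βl) = 0.456
Z_in = Z_0·(Z_L + jZ_0·tanβl)/(Z_0 + jZ_L·tanβl) = 181 − j269 Ω
Γ_s = (Z_in − Z_s)/(Z_in + Z_s) = (131 − j269)/(231 − j269), |Γ_s| = 0.844
VSWR = (1 + |Γ_s|)/(1 − |Γ_s|)

VSWR ≈ 11.8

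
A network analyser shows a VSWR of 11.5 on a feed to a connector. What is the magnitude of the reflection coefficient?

|Γ| ≈ 0.84

|Γ| = (S − 1)/(S + 1) = (11.5 − 1)/(11.5 + 1) = 10.5/12.5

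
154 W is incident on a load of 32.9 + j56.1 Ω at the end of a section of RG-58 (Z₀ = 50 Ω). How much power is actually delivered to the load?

|Γ| = |(-17.1 + j56.1)/(82.9 + j56.1)| = 0.586
|Γ|² = 0.343
P_refl = |Γ|²·P_inc = 52.9 W, P_del = (1 − |Γ|²)·P_inc = 101 W

P_delivered ≈ 101 W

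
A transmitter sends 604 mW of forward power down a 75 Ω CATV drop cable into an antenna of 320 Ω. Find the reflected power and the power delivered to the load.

P_reflected ≈ 232 mW; P_delivered ≈ 372 mW

Γ = (320 − 75)/(320 + 75) = 0.62
|Γ|² = 0.385
P_refl = |Γ|²·P_inc = 232 mW, P_del = (1 − |Γ|²)·P_inc = 372 mW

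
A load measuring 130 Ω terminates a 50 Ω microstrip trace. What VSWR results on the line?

Γ = (130 − 50)/(130 + 50) = 0.444
VSWR = (1 + 0.444)/(1 − 0.444)

VSWR ≈ 2.6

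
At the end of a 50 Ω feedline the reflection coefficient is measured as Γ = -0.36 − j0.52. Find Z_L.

Z_L = Z_0·(1 + Γ)/(1 − Γ) = 50·(0.64 − j0.52)/(1.36 + j0.52)

Z_L ≈ 14.2 − j24.5 Ω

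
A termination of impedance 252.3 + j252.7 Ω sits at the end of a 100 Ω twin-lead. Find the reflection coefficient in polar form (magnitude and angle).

Γ = (Z_L − Z_0)/(Z_L + Z_0) = (152.3 + j252.7)/(352.3 + j252.7)
|Γ| = 295/434 = 0.681

Γ ≈ 0.681 ∠ 23.3°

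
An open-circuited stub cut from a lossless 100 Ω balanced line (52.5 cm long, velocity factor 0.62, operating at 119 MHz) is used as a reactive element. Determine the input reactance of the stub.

λ = v/f = 0.62·c / 119 MHz = 1.56 m
βl = 2π·l/λ = 2π × 0.336 = 121°
tan(βl) = -1.67
For an open-circuited stub, Z_in = −jZ_0·cot(βl) = −jZ_0/tan(βl)

X_in ≈ 59.9 Ω (inductive)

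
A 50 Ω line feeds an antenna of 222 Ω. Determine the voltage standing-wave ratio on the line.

Γ = (222 − 50)/(222 + 50) = 0.632
VSWR = (1 + 0.632)/(1 − 0.632)

VSWR ≈ 4.44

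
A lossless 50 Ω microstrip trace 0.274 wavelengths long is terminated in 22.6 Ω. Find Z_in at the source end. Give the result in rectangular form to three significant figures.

Z_in ≈ 102 − j26.6 Ω

βl = 2π × 0.274 = 98.6°
tan(βl) = tan(98.6°) = -6.58
Z_in = Z_0·(Z_L + jZ_0·tanβl)/(Z_0 + jZ_L·tanβl)
     = 50·(22.6 − j329)/(50 − j149)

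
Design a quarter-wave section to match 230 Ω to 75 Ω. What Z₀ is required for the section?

Z_qwt = √(Z_0·R_L) = √(75 × 230) = √17250

Z_qwt ≈ 131 Ω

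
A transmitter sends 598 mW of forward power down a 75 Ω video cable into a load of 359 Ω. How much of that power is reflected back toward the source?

Γ = (359 − 75)/(359 + 75) = 0.654
|Γ|² = 0.428
P_refl = |Γ|²·P_inc = 256 mW, P_del = (1 − |Γ|²)·P_inc = 342 mW

P_reflected ≈ 256 mW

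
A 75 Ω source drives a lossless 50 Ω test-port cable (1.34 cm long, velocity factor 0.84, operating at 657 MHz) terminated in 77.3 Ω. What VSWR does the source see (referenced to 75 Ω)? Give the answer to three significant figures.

VSWR ≈ 1.21

λ = v/f = 0.84·c / 657 MHz = 0.384 m
βl = 2π·l/λ = 2π × 0.0349 = 12.6°
tan(βl) = 0.223
Z_in = Z_0·(Z_L + jZ_0·tanβl)/(Z_0 + jZ_L·tanβl) = 72.5 − j13.9 Ω
Γ_s = (Z_in − Z_s)/(Z_in + Z_s) = (-2.48 − j13.9)/(148 − j13.9), |Γ_s| = 0.095
VSWR = (1 + |Γ_s|)/(1 − |Γ_s|)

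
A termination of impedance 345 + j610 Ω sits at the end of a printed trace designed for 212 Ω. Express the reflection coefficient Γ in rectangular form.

Γ ≈ 0.654 + j0.379

Γ = (Z_L − Z_0)/(Z_L + Z_0) = (133 + j610)/(557 + j610)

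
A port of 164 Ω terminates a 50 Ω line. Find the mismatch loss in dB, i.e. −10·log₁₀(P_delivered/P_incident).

Γ = (164 − 50)/(164 + 50) = 0.533
|Γ|² = 0.284, so P_del/P_inc = 1 − |Γ|² = 0.716
ML = −10·log₁₀(1 − |Γ|²)

mismatch loss ≈ 1.45 dB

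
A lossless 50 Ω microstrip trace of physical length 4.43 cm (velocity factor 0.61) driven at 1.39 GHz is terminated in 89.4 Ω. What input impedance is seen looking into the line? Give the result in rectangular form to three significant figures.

λ = v/f = 0.61·c / 1.39 GHz = 0.132 m
βl = 2π·l/λ = 2π × 0.336 = 121°
tan(βl) = tan(121°) = -1.66
Z_in = Z_0·(Z_L + jZ_0·tanβl)/(Z_0 + jZ_L·tanβl)
     = 50·(89.4 − j82.8)/(50 − j148)

Z_in ≈ 34.3 + j18.6 Ω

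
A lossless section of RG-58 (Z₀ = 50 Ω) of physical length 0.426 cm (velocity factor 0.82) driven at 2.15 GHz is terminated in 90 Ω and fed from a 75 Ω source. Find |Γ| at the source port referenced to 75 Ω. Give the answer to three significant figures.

λ = v/f = 0.82·c / 2.15 GHz = 0.114 m
βl = 2π·l/λ = 2π × 0.0372 = 13.4°
tan(βl) = 0.238
Z_in = Z_0·(Z_L + jZ_0·tanβl)/(Z_0 + jZ_L·tanβl) = 80.3 − j22.5 Ω
Γ_s = (Z_in − Z_s)/(Z_in + Z_s) = (5.33 − j22.5)/(155 − j22.5), |Γ_s| = 0.148

|Γ| ≈ 0.148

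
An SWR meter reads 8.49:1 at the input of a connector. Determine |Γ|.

|Γ| = (S − 1)/(S + 1) = (8.49 − 1)/(8.49 + 1) = 7.49/9.49

|Γ| ≈ 0.789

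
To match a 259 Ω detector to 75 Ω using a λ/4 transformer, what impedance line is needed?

Z_qwt = √(Z_0·R_L) = √(75 × 259) = √19420

Z_qwt ≈ 139 Ω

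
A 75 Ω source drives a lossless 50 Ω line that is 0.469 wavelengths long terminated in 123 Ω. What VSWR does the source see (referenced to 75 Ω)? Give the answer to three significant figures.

βl = 2π × 0.469 = 169°
tan(βl) = -0.197
Z_in = Z_0·(Z_L + jZ_0·tanβl)/(Z_0 + jZ_L·tanβl) = 103 + j40.3 Ω
Γ_s = (Z_in − Z_s)/(Z_in + Z_s) = (28.4 + j40.3)/(178 + j40.3), |Γ_s| = 0.27
VSWR = (1 + |Γ_s|)/(1 − |Γ_s|)

VSWR ≈ 1.74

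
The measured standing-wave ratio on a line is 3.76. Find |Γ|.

|Γ| = (S − 1)/(S + 1) = (3.76 − 1)/(3.76 + 1) = 2.76/4.76

|Γ| ≈ 0.58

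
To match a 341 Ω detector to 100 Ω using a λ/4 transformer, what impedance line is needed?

Z_qwt = √(Z_0·R_L) = √(100 × 341) = √34100

Z_qwt ≈ 185 Ω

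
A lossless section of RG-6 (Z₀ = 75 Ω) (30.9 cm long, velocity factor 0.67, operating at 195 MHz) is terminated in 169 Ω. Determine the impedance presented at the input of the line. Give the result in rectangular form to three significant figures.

λ = v/f = 0.67·c / 195 MHz = 1.03 m
βl = 2π·l/λ = 2π × 0.3 = 108°
tan(βl) = tan(108°) = -3.09
Z_in = Z_0·(Z_L + jZ_0·tanβl)/(Z_0 + jZ_L·tanβl)
     = 75·(169 − j232)/(75 − j523)

Z_in ≈ 36 + j19.1 Ω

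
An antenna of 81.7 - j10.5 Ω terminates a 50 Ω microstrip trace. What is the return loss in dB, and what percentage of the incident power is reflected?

Γ = (31.7 − j10.5)/(131.7 − j10.5), |Γ| = 0.253
RL = −20·log₁₀(0.253) = 11.9 dB
P_refl/P_inc = |Γ|² = 0.0639

RL ≈ 11.9 dB; 6.39% of incident power reflected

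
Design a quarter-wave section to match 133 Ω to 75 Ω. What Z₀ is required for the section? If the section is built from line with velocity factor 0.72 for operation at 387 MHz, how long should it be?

Z_qwt = √(Z_0·R_L) = √(75 × 133) = √9975
λ = 0.72·c/f = 0.558 m, so l = λ/4 = 0.14 m

Z_qwt ≈ 99.9 Ω; length ≈ 14 cm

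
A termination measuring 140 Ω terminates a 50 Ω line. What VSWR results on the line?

VSWR ≈ 2.8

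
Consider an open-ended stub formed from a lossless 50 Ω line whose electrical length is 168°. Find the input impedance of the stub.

tan(βl) = -0.213
For an open-ended stub, Z_in = −jZ_0·cot(βl) = −jZ_0/tan(βl)

Z_in ≈ +j235 Ω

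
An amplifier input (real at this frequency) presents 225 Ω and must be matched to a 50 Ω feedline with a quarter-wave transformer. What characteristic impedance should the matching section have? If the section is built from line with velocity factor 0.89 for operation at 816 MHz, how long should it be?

Z_qwt ≈ 106 Ω; length ≈ 8.18 cm

Z_qwt = √(Z_0·R_L) = √(50 × 225) = √11250
λ = 0.89·c/f = 0.327 m, so l = λ/4 = 0.0818 m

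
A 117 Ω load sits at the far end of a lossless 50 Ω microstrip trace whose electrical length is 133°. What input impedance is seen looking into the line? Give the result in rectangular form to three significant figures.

Z_in ≈ 34.5 + j32.9 Ω

tan(βl) = tan(133°) = -1.07
Z_in = Z_0·(Z_L + jZ_0·tanβl)/(Z_0 + jZ_L·tanβl)
     = 50·(117 − j53.6)/(50 − j125)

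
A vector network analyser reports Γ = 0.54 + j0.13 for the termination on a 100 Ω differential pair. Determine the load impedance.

Z_L = Z_0·(1 + Γ)/(1 − Γ) = 100·(1.54 + j0.13)/(0.46 − j0.13)

Z_L ≈ 303 + j114 Ω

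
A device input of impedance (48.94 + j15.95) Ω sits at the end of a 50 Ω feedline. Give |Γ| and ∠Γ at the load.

Γ ≈ 0.16 ∠ 84.6°

Γ = (Z_L − Z_0)/(Z_L + Z_0) = (-1.06 + j15.95)/(98.94 + j15.95)
|Γ| = 16/100 = 0.16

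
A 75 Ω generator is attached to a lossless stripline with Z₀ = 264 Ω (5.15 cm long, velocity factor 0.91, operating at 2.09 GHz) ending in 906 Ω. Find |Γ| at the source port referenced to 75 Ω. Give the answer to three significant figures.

|Γ| ≈ 0.782

λ = v/f = 0.91·c / 2.09 GHz = 0.131 m
βl = 2π·l/λ = 2π × 0.394 = 142°
tan(βl) = -0.783
Z_in = Z_0·(Z_L + jZ_0·tanβl)/(Z_0 + jZ_L·tanβl) = 178 + j271 Ω
Γ_s = (Z_in − Z_s)/(Z_in + Z_s) = (103 + j271)/(253 + j271), |Γ_s| = 0.782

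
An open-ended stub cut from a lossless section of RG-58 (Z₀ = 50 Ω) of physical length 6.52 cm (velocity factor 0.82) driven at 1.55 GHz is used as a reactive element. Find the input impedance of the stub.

Z_in ≈ +j79.7 Ω

λ = v/f = 0.82·c / 1.55 GHz = 0.159 m
βl = 2π·l/λ = 2π × 0.411 = 148°
tan(βl) = -0.627
For an open-ended stub, Z_in = −jZ_0·cot(βl) = −jZ_0/tan(βl)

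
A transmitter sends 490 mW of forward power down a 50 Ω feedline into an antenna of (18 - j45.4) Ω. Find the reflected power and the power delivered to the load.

|Γ| = |(-32 − j45.4)/(68 − j45.4)| = 0.679
|Γ|² = 0.461
P_refl = |Γ|²·P_inc = 226 mW, P_del = (1 − |Γ|²)·P_inc = 264 mW

P_reflected ≈ 226 mW; P_delivered ≈ 264 mW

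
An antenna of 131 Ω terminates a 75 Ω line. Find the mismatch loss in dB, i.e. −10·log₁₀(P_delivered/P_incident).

Γ = (131 − 75)/(131 + 75) = 0.272
|Γ|² = 0.0739, so P_del/P_inc = 1 − |Γ|² = 0.926
ML = −10·log₁₀(1 − |Γ|²)

mismatch loss ≈ 0.333 dB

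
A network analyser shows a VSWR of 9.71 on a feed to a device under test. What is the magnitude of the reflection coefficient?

|Γ| = (S − 1)/(S + 1) = (9.71 − 1)/(9.71 + 1) = 8.71/10.7

|Γ| ≈ 0.813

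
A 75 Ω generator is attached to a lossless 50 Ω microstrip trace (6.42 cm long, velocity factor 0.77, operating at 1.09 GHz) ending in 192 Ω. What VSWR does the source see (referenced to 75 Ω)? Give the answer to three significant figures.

λ = v/f = 0.77·c / 1.09 GHz = 0.212 m
βl = 2π·l/λ = 2π × 0.303 = 109°
tan(βl) = -2.89
Z_in = Z_0·(Z_L + jZ_0·tanβl)/(Z_0 + jZ_L·tanβl) = 14.5 + j16 Ω
Γ_s = (Z_in − Z_s)/(Z_in + Z_s) = (-60.5 + j16)/(89.5 + j16), |Γ_s| = 0.689
VSWR = (1 + |Γ_s|)/(1 − |Γ_s|)

VSWR ≈ 5.43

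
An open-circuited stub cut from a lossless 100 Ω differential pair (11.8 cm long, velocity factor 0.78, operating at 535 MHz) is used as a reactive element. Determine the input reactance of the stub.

λ = v/f = 0.78·c / 535 MHz = 0.437 m
βl = 2π·l/λ = 2π × 0.27 = 97.1°
tan(βl) = -8
For an open-circuited stub, Z_in = −jZ_0·cot(βl) = −jZ_0/tan(βl)

X_in ≈ 12.5 Ω (inductive)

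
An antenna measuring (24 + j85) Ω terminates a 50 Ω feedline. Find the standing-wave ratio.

VSWR ≈ 8.47

Γ = (Z_L − Z_0)/(Z_L + Z_0) = (-26 + j85)/(74 + j85)
|Γ| = 88.9/113 = 0.789
VSWR = (1 + |Γ|)/(1 − |Γ|) = 1.79/0.211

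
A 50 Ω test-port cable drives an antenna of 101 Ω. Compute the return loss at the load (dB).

Γ = (101 − 50)/(101 + 50) = 0.338
RL = −20·log₁₀|Γ| = −20·log₁₀(0.338)

RL ≈ 9.43 dB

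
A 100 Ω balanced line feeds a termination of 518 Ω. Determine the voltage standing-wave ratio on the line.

For a purely resistive load, VSWR = R_L/Z_0 or Z_0/R_L (whichever > 1) = 518/100

VSWR ≈ 5.18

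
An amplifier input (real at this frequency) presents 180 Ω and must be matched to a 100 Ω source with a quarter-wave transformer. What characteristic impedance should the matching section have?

Z_qwt ≈ 134 Ω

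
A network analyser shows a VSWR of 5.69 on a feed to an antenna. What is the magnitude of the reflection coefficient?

|Γ| = (S − 1)/(S + 1) = (5.69 − 1)/(5.69 + 1) = 4.69/6.69

|Γ| ≈ 0.701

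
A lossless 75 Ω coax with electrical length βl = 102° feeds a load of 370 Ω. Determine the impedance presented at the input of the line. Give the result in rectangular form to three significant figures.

tan(βl) = tan(102°) = -4.7
Z_in = Z_0·(Z_L + jZ_0·tanβl)/(Z_0 + jZ_L·tanβl)
     = 75·(370 − j353)/(75 − j1740)

Z_in ≈ 15.9 + j15.3 Ω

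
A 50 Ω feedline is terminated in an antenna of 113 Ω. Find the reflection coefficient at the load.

Γ = (Z_L − Z_0)/(Z_L + Z_0) = (113 − 50)/(113 + 50) = 63/163

Γ = 0.387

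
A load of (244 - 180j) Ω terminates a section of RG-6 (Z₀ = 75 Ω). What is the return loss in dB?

RL ≈ 3.43 dB

Γ = (169 − j180)/(319 − j180), |Γ| = 0.674
RL = −20·log₁₀|Γ| = −20·log₁₀(0.674)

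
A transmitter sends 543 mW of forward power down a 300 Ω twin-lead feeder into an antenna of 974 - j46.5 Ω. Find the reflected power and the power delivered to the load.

P_reflected ≈ 152 mW; P_delivered ≈ 391 mW

|Γ| = |(674 − j46.5)/(1274 − j46.5)| = 0.53
|Γ|² = 0.281
P_refl = |Γ|²·P_inc = 152 mW, P_del = (1 − |Γ|²)·P_inc = 391 mW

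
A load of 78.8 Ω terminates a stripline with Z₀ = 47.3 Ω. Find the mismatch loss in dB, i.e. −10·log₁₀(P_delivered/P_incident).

mismatch loss ≈ 0.28 dB

Γ = (78.8 − 47.3)/(78.8 + 47.3) = 0.25
|Γ|² = 0.0624, so P_del/P_inc = 1 − |Γ|² = 0.938
ML = −10·log₁₀(1 − |Γ|²)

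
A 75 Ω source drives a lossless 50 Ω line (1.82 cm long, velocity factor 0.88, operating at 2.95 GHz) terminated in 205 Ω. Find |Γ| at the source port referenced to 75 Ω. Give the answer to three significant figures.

|Γ| ≈ 0.709

λ = v/f = 0.88·c / 2.95 GHz = 0.0895 m
βl = 2π·l/λ = 2π × 0.203 = 73.2°
tan(βl) = 3.32
Z_in = Z_0·(Z_L + jZ_0·tanβl)/(Z_0 + jZ_L·tanβl) = 13.2 − j14.1 Ω
Γ_s = (Z_in − Z_s)/(Z_in + Z_s) = (-61.8 − j14.1)/(88.2 − j14.1), |Γ_s| = 0.709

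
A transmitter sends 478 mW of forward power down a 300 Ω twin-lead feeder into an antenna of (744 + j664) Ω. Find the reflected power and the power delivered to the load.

|Γ| = |(444 + j664)/(1044 + j664)| = 0.646
|Γ|² = 0.417
P_refl = |Γ|²·P_inc = 199 mW, P_del = (1 − |Γ|²)·P_inc = 279 mW

P_reflected ≈ 199 mW; P_delivered ≈ 279 mW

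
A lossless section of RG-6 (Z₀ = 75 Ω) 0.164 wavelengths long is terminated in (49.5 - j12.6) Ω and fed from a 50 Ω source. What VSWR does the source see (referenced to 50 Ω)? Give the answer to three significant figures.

βl = 2π × 0.164 = 59°
tan(βl) = 1.67
Z_in = Z_0·(Z_L + jZ_0·tanβl)/(Z_0 + jZ_L·tanβl) = 65.7 + j31.4 Ω
Γ_s = (Z_in − Z_s)/(Z_in + Z_s) = (15.7 + j31.4)/(116 + j31.4), |Γ_s| = 0.293
VSWR = (1 + |Γ_s|)/(1 − |Γ_s|)

VSWR ≈ 1.83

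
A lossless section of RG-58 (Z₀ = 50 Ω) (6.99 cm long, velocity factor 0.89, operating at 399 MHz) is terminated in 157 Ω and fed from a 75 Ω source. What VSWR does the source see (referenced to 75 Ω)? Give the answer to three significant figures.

VSWR ≈ 3.13

λ = v/f = 0.89·c / 399 MHz = 0.669 m
βl = 2π·l/λ = 2π × 0.104 = 37.6°
tan(βl) = 0.77
Z_in = Z_0·(Z_L + jZ_0·tanβl)/(Z_0 + jZ_L·tanβl) = 36.5 − j49.8 Ω
Γ_s = (Z_in − Z_s)/(Z_in + Z_s) = (-38.5 − j49.8)/(112 − j49.8), |Γ_s| = 0.515
VSWR = (1 + |Γ_s|)/(1 − |Γ_s|)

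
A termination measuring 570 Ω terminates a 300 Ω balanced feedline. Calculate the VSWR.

For a purely resistive load, VSWR = R_L/Z_0 or Z_0/R_L (whichever > 1) = 570/300

VSWR ≈ 1.9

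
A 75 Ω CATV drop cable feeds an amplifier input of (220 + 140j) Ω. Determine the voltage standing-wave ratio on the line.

VSWR ≈ 4.23

Γ = (Z_L − Z_0)/(Z_L + Z_0) = (145 + j140)/(295 + j140)
|Γ| = 202/327 = 0.617
VSWR = (1 + |Γ|)/(1 − |Γ|) = 1.62/0.383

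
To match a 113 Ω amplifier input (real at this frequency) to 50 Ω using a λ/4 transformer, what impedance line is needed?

Z_qwt = √(Z_0·R_L) = √(50 × 113) = √5650

Z_qwt ≈ 75.2 Ω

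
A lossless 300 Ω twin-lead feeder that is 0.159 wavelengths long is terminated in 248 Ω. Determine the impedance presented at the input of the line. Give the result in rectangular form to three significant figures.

βl = 2π × 0.159 = 57.2°
tan(βl) = tan(57.2°) = 1.55
Z_in = Z_0·(Z_L + jZ_0·tanβl)/(Z_0 + jZ_L·tanβl)
     = 300·(248 + j466)/(300 + j385)

Z_in ≈ 320 + j55.7 Ω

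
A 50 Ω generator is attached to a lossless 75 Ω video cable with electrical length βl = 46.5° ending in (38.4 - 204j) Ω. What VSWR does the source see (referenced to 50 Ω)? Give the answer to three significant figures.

VSWR ≈ 13.5

tan(βl) = 1.05
Z_in = Z_0·(Z_L + jZ_0·tanβl)/(Z_0 + jZ_L·tanβl) = 5.32 − j33.1 Ω
Γ_s = (Z_in − Z_s)/(Z_in + Z_s) = (-44.7 − j33.1)/(55.3 − j33.1), |Γ_s| = 0.863
VSWR = (1 + |Γ_s|)/(1 − |Γ_s|)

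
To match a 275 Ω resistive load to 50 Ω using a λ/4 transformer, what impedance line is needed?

Z_qwt ≈ 117 Ω

Z_qwt = √(Z_0·R_L) = √(50 × 275) = √13750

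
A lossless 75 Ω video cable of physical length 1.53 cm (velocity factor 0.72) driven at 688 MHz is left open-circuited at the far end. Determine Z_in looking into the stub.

Z_in ≈ −j237 Ω

λ = v/f = 0.72·c / 688 MHz = 0.314 m
βl = 2π·l/λ = 2π × 0.0487 = 17.5°
tan(βl) = 0.316
For an open-circuited stub, Z_in = −jZ_0·cot(βl) = −jZ_0/tan(βl)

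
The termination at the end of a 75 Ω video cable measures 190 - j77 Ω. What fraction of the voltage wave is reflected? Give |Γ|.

|Γ| ≈ 0.502

Γ = (Z_L − Z_0)/(Z_L + Z_0) = (115 − j77)/(265 − j77)
|Γ| = 138/276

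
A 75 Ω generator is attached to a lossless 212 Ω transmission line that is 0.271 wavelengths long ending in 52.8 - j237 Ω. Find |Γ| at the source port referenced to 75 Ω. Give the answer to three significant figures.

|Γ| ≈ 0.883

βl = 2π × 0.271 = 97.6°
tan(βl) = -7.53
Z_in = Z_0·(Z_L + jZ_0·tanβl)/(Z_0 + jZ_L·tanβl) = 52 + j234 Ω
Γ_s = (Z_in − Z_s)/(Z_in + Z_s) = (-23 + j234)/(127 + j234), |Γ_s| = 0.883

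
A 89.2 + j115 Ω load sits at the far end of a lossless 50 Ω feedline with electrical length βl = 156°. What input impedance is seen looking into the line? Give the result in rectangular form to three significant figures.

tan(βl) = tan(156°) = -0.445
Z_in = Z_0·(Z_L + jZ_0·tanβl)/(Z_0 + jZ_L·tanβl)
     = 50·(89.2 + j92.7)/(101 − j39.7)

Z_in ≈ 22.6 + j54.7 Ω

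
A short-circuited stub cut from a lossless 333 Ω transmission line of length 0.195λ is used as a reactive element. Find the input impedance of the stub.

βl = 2π × 0.195 = 70.2°
tan(βl) = 2.78
For a short-circuited stub, Z_in = jZ_0·tan(βl)

Z_in ≈ +j925 Ω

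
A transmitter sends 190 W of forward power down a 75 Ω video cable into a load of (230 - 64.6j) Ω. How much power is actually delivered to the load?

P_delivered ≈ 135 W

|Γ| = |(155 − j64.6)/(305 − j64.6)| = 0.539
|Γ|² = 0.29
P_refl = |Γ|²·P_inc = 55.1 W, P_del = (1 − |Γ|²)·P_inc = 135 W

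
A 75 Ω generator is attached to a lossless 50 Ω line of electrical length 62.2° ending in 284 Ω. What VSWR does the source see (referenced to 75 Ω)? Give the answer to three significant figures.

tan(βl) = 1.9
Z_in = Z_0·(Z_L + jZ_0·tanβl)/(Z_0 + jZ_L·tanβl) = 11.2 − j25.3 Ω
Γ_s = (Z_in − Z_s)/(Z_in + Z_s) = (-63.8 − j25.3)/(86.2 − j25.3), |Γ_s| = 0.765
VSWR = (1 + |Γ_s|)/(1 − |Γ_s|)

VSWR ≈ 7.51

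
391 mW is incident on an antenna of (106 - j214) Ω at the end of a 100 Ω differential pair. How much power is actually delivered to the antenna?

P_delivered ≈ 188 mW

|Γ| = |(6 − j214)/(206 − j214)| = 0.721
|Γ|² = 0.519
P_refl = |Γ|²·P_inc = 203 mW, P_del = (1 − |Γ|²)·P_inc = 188 mW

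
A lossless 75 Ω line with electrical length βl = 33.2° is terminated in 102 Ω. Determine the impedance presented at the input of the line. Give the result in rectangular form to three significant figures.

Z_in ≈ 81.3 − j23.3 Ω

tan(βl) = tan(33.2°) = 0.654
Z_in = Z_0·(Z_L + jZ_0·tanβl)/(Z_0 + jZ_L·tanβl)
     = 75·(102 + j49.1)/(75 + j66.7)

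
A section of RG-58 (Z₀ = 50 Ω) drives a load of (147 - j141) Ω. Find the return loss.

Γ = (97 − j141)/(197 − j141), |Γ| = 0.706
RL = −20·log₁₀|Γ| = −20·log₁₀(0.706)

RL ≈ 3.02 dB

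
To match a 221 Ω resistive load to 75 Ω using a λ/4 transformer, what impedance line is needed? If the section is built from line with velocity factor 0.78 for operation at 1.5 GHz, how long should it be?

Z_qwt ≈ 129 Ω; length ≈ 3.9 cm

Z_qwt = √(Z_0·R_L) = √(75 × 221) = √16580
λ = 0.78·c/f = 0.156 m, so l = λ/4 = 0.039 m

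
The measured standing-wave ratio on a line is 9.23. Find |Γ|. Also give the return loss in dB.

|Γ| ≈ 0.804; return loss ≈ 1.89 dB

|Γ| = (S − 1)/(S + 1) = (9.23 − 1)/(9.23 + 1) = 8.23/10.2
RL = −20·log₁₀|Γ| = −20·log₁₀(0.804)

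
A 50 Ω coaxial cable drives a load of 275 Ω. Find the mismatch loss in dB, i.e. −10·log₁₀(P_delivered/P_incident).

mismatch loss ≈ 2.83 dB

Γ = (275 − 50)/(275 + 50) = 0.692
|Γ|² = 0.479, so P_del/P_inc = 1 − |Γ|² = 0.521
ML = −10·log₁₀(1 − |Γ|²)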